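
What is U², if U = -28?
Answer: 784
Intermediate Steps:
U² = (-28)² = 784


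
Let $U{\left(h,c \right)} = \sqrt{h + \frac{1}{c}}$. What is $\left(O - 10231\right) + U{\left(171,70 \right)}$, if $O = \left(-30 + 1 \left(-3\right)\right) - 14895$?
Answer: $-25159 + \frac{\sqrt{837970}}{70} \approx -25146.0$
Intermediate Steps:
$O = -14928$ ($O = \left(-30 - 3\right) - 14895 = -33 - 14895 = -14928$)
$\left(O - 10231\right) + U{\left(171,70 \right)} = \left(-14928 - 10231\right) + \sqrt{171 + \frac{1}{70}} = -25159 + \sqrt{171 + \frac{1}{70}} = -25159 + \sqrt{\frac{11971}{70}} = -25159 + \frac{\sqrt{837970}}{70}$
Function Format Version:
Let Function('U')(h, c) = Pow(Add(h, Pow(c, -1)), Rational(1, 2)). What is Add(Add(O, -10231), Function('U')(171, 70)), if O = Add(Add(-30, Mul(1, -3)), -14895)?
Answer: Add(-25159, Mul(Rational(1, 70), Pow(837970, Rational(1, 2)))) ≈ -25146.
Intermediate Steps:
O = -14928 (O = Add(Add(-30, -3), -14895) = Add(-33, -14895) = -14928)
Add(Add(O, -10231), Function('U')(171, 70)) = Add(Add(-14928, -10231), Pow(Add(171, Pow(70, -1)), Rational(1, 2))) = Add(-25159, Pow(Add(171, Rational(1, 70)), Rational(1, 2))) = Add(-25159, Pow(Rational(11971, 70), Rational(1, 2))) = Add(-25159, Mul(Rational(1, 70), Pow(837970, Rational(1, 2))))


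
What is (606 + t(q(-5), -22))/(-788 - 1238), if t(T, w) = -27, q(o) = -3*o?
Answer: -579/2026 ≈ -0.28578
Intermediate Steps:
(606 + t(q(-5), -22))/(-788 - 1238) = (606 - 27)/(-788 - 1238) = 579/(-2026) = 579*(-1/2026) = -579/2026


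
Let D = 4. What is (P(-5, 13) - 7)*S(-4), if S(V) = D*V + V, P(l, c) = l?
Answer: 240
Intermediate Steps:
S(V) = 5*V (S(V) = 4*V + V = 5*V)
(P(-5, 13) - 7)*S(-4) = (-5 - 7)*(5*(-4)) = -12*(-20) = 240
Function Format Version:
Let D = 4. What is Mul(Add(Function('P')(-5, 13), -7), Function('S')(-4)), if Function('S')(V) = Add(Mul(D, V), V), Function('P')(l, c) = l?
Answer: 240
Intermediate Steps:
Function('S')(V) = Mul(5, V) (Function('S')(V) = Add(Mul(4, V), V) = Mul(5, V))
Mul(Add(Function('P')(-5, 13), -7), Function('S')(-4)) = Mul(Add(-5, -7), Mul(5, -4)) = Mul(-12, -20) = 240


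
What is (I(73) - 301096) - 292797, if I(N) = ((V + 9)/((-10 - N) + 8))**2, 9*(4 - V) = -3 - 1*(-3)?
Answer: -3340647956/5625 ≈ -5.9389e+5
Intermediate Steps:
V = 4 (V = 4 - (-3 - 1*(-3))/9 = 4 - (-3 + 3)/9 = 4 - 1/9*0 = 4 + 0 = 4)
I(N) = 169/(-2 - N)**2 (I(N) = ((4 + 9)/((-10 - N) + 8))**2 = (13/(-2 - N))**2 = 169/(-2 - N)**2)
(I(73) - 301096) - 292797 = (169/(2 + 73)**2 - 301096) - 292797 = (169/75**2 - 301096) - 292797 = (169*(1/5625) - 301096) - 292797 = (169/5625 - 301096) - 292797 = -1693664831/5625 - 292797 = -3340647956/5625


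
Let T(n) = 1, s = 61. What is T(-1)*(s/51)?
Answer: 61/51 ≈ 1.1961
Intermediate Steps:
T(-1)*(s/51) = 1*(61/51) = 61/51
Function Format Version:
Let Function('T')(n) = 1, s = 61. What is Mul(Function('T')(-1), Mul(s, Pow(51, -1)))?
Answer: Rational(61, 51) ≈ 1.1961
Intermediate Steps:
Mul(Function('T')(-1), Mul(s, Pow(51, -1))) = Mul(1, Mul(61, Pow(51, -1))) = Mul(1, Mul(61, Rational(1, 51))) = Mul(1, Rational(61, 51)) = Rational(61, 51)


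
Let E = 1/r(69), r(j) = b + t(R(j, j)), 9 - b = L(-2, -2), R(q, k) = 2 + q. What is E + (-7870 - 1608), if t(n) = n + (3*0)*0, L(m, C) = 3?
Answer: -729805/77 ≈ -9478.0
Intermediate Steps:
t(n) = n (t(n) = n + 0*0 = n + 0 = n)
b = 6 (b = 9 - 1*3 = 9 - 3 = 6)
r(j) = 8 + j (r(j) = 6 + (2 + j) = 8 + j)
E = 1/77 (E = 1/(8 + 69) = 1/77 ≈ 0.012987)
E + (-7870 - 1608) = 1/77 + (-7870 - 1608) = 1/77 - 9478 = -729805/77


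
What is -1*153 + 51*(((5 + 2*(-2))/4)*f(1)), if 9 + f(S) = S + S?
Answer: -969/4 ≈ -242.25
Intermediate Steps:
f(S) = -9 + 2*S (f(S) = -9 + (S + S) = -9 + 2*S)
-1*153 + 51*(((5 + 2*(-2))/4)*f(1)) = -1*153 + 51*(((5 + 2*(-2))/4)*(-9 + 2*1)) = -153 + 51*(((5 - 4)/4)*(-9 + 2)) = -153 + 51*(((1/4)*1)*(-7)) = -153 + 51*((1/4)*(-7)) = -153 + 51*(-7/4) = -153 - 357/4 = -969/4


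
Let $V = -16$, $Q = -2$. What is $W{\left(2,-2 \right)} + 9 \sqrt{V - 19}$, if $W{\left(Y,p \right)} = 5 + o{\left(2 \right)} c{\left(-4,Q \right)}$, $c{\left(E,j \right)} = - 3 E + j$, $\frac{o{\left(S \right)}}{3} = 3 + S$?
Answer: $155 + 9 i \sqrt{35} \approx 155.0 + 53.245 i$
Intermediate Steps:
$o{\left(S \right)} = 9 + 3 S$ ($o{\left(S \right)} = 3 \left(3 + S\right) = 9 + 3 S$)
$c{\left(E,j \right)} = j - 3 E$
$W{\left(Y,p \right)} = 155$ ($W{\left(Y,p \right)} = 5 + \left(9 + 3 \cdot 2\right) \left(-2 - -12\right) = 5 + \left(9 + 6\right) \left(-2 + 12\right) = 5 + 15 \cdot 10 = 5 + 150 = 155$)
$W{\left(2,-2 \right)} + 9 \sqrt{V - 19} = 155 + 9 \sqrt{-16 - 19} = 155 + 9 \sqrt{-35} = 155 + 9 i \sqrt{35}$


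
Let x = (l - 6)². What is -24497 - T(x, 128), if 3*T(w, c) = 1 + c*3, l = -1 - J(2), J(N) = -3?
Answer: -73876/3 ≈ -24625.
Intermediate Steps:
l = 2 (l = -1 - 1*(-3) = -1 + 3 = 2)
x = 16 (x = (2 - 6)² = (-4)² = 16)
T(w, c) = ⅓ + c (T(w, c) = (1 + c*3)/3 = (1 + 3*c)/3 = ⅓ + c)
-24497 - T(x, 128) = -24497 - (⅓ + 128) = -24497 - 1*385/3 = -24497 - 385/3 = -73876/3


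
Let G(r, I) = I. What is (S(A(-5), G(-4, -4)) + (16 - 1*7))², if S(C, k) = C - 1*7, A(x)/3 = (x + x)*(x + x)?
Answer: 91204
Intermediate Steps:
A(x) = 12*x² (A(x) = 3*((x + x)*(x + x)) = 3*((2*x)*(2*x)) = 3*(4*x²) = 12*x²)
S(C, k) = -7 + C (S(C, k) = C - 7 = -7 + C)
(S(A(-5), G(-4, -4)) + (16 - 1*7))² = ((-7 + 12*(-5)²) + (16 - 1*7))² = ((-7 + 12*25) + (16 - 7))² = ((-7 + 300) + 9)² = (293 + 9)² = 302² = 91204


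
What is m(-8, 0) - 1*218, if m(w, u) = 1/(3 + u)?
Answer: -653/3 ≈ -217.67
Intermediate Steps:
m(-8, 0) - 1*218 = 1/(3 + 0) - 1*218 = 1/3 - 218 = -653/3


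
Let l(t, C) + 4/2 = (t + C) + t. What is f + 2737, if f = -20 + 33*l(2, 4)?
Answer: 2915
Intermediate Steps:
l(t, C) = -2 + C + 2*t (l(t, C) = -2 + ((t + C) + t) = -2 + ((C + t) + t) = -2 + (C + 2*t) = -2 + C + 2*t)
f = 178 (f = -20 + 33*(-2 + 4 + 2*2) = -20 + 33*(-2 + 4 + 4) = -20 + 33*6 = -20 + 198 = 178)
f + 2737 = 178 + 2737 = 2915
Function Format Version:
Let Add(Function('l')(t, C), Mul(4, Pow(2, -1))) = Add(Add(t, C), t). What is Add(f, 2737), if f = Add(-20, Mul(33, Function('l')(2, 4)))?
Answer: 2915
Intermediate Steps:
Function('l')(t, C) = Add(-2, C, Mul(2, t)) (Function('l')(t, C) = Add(-2, Add(Add(t, C), t)) = Add(-2, Add(Add(C, t), t)) = Add(-2, Add(C, Mul(2, t))) = Add(-2, C, Mul(2, t)))
f = 178 (f = Add(-20, Mul(33, Add(-2, 4, Mul(2, 2)))) = Add(-20, Mul(33, Add(-2, 4, 4))) = Add(-20, Mul(33, 6)) = Add(-20, 198) = 178)
Add(f, 2737) = Add(178, 2737) = 2915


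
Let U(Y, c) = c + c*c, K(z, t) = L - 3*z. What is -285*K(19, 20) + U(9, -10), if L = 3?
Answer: 15480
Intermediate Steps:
K(z, t) = 3 - 3*z
U(Y, c) = c + c²
-285*K(19, 20) + U(9, -10) = -285*(3 - 3*19) - 10*(1 - 10) = -285*(3 - 57) - 10*(-9) = -285*(-54) + 90 = 15390 + 90 = 15480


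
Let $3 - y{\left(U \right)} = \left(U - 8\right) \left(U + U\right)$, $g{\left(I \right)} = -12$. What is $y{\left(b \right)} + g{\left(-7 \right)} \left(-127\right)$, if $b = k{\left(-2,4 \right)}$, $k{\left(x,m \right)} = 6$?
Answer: $1551$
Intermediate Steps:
$b = 6$
$y{\left(U \right)} = 3 - 2 U \left(-8 + U\right)$ ($y{\left(U \right)} = 3 - \left(U - 8\right) \left(U + U\right) = 3 - \left(-8 + U\right) 2 U = 3 - 2 U \left(-8 + U\right)$)
$y{\left(b \right)} + g{\left(-7 \right)} \left(-127\right) = \left(3 - 2 \cdot 6^{2} + 16 \cdot 6\right) - -1524 = \left(3 - 72 + 96\right) + 1524 = 27 + 1524 = 1551$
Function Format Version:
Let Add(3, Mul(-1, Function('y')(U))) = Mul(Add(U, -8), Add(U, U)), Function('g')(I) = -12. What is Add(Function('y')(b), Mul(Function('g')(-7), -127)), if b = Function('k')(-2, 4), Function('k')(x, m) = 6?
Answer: 1551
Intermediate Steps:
b = 6
Function('y')(U) = Add(3, Mul(-2, U, Add(-8, U))) (Function('y')(U) = Add(3, Mul(-1, Mul(Add(U, -8), Add(U, U)))) = Add(3, Mul(-1, Mul(Add(-8, U), Mul(2, U)))) = Add(3, Mul(-1, Mul(2, U, Add(-8, U)))) = Add(3, Mul(-2, U, Add(-8, U))))
Add(Function('y')(b), Mul(Function('g')(-7), -127)) = Add(Add(3, Mul(-2, Pow(6, 2)), Mul(16, 6)), Mul(-12, -127)) = Add(Add(3, Mul(-2, 36), 96), 1524) = Add(Add(3, -72, 96), 1524) = Add(27, 1524) = 1551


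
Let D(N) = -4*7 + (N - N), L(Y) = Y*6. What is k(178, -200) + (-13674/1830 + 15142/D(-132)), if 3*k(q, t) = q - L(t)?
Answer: -1139123/12810 ≈ -88.925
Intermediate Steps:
L(Y) = 6*Y
k(q, t) = -2*t + q/3 (k(q, t) = (q - 6*t)/3 = -2*t + q/3)
D(N) = -28 (D(N) = -28 + 0 = -28)
k(178, -200) + (-13674/1830 + 15142/D(-132)) = (-2*(-200) + (1/3)*178) + (-13674/1830 + 15142/(-28)) = (400 + 178/3) + (-13674*1/1830 + 15142*(-1/28)) = 1378/3 + (-2279/305 - 7571/14) = 1378/3 - 2341061/4270 = -1139123/12810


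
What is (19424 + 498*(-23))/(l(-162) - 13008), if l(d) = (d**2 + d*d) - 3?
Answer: 7970/39477 ≈ 0.20189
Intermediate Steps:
l(d) = -3 + 2*d**2 (l(d) = (d**2 + d**2) - 3 = 2*d**2 - 3 = -3 + 2*d**2)
(19424 + 498*(-23))/(l(-162) - 13008) = (19424 + 498*(-23))/((-3 + 2*(-162)**2) - 13008) = (19424 - 11454)/((-3 + 2*26244) - 13008) = 7970/((-3 + 52488) - 13008) = 7970/(52485 - 13008) = 7970/39477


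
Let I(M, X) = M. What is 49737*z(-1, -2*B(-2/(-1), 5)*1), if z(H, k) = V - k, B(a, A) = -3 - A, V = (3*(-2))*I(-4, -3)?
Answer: 397896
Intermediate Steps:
V = 24 (V = (3*(-2))*(-4) = -6*(-4) = 24)
z(H, k) = 24 - k
49737*z(-1, -2*B(-2/(-1), 5)*1) = 49737*(24 - (-2*(-3 - 1*5))) = 49737*(24 - (-2*(-3 - 5))) = 49737*(24 - (-2*(-8))) = 49737*(24 - 16) = 49737*8 = 397896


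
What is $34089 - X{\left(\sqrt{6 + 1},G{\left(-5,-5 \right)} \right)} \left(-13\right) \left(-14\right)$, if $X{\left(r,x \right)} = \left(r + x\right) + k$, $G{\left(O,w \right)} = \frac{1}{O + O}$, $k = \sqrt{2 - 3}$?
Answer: $\frac{170536}{5} - 182 i - 182 \sqrt{7} \approx 33626.0 - 182.0 i$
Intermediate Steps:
$k = i$ ($k = \sqrt{-1} = i \approx 1.0 i$)
$G{\left(O,w \right)} = \frac{1}{2 O}$
$X{\left(r,x \right)} = i + r + x$ ($X{\left(r,x \right)} = \left(r + x\right) + i = i + r + x$)
$34089 - X{\left(\sqrt{6 + 1},G{\left(-5,-5 \right)} \right)} \left(-13\right) \left(-14\right) = 34089 - \left(i + \sqrt{6 + 1} + \frac{1}{2 \left(-5\right)}\right) \left(-13\right) \left(-14\right) = 34089 - \left(i + \sqrt{7} + \frac{1}{2} \left(- \frac{1}{5}\right)\right) \left(-13\right) \left(-14\right) = 34089 - \left(i + \sqrt{7} - \frac{1}{10}\right) \left(-13\right) \left(-14\right) = 34089 - \left(- \frac{1}{10} + i + \sqrt{7}\right) \left(-13\right) \left(-14\right) = 34089 - \left(\frac{13}{10} - 13 i - 13 \sqrt{7}\right) \left(-14\right) = 34089 - \left(- \frac{91}{5} + 182 i + 182 \sqrt{7}\right) = \frac{170536}{5} - 182 i - 182 \sqrt{7}$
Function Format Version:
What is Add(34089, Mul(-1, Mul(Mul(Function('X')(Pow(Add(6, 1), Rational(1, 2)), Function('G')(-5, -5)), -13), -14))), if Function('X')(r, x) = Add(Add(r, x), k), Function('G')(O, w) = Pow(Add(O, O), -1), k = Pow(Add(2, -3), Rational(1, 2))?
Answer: Add(Rational(170536, 5), Mul(-182, I), Mul(-182, Pow(7, Rational(1, 2)))) ≈ Add(33626., Mul(-182.00, I))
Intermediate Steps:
k = I (k = Pow(-1, Rational(1, 2)) = I ≈ Mul(1.0000, I))
Function('G')(O, w) = Mul(Rational(1, 2), Pow(O, -1)) (Function('G')(O, w) = Pow(Mul(2, O), -1) = Mul(Rational(1, 2), Pow(O, -1)))
Function('X')(r, x) = Add(I, r, x) (Function('X')(r, x) = Add(Add(r, x), I) = Add(I, r, x))
Add(34089, Mul(-1, Mul(Mul(Function('X')(Pow(Add(6, 1), Rational(1, 2)), Function('G')(-5, -5)), -13), -14))) = Add(34089, Mul(-1, Mul(Mul(Add(I, Pow(Add(6, 1), Rational(1, 2)), Mul(Rational(1, 2), Pow(-5, -1))), -13), -14))) = Add(34089, Mul(-1, Mul(Mul(Add(I, Pow(7, Rational(1, 2)), Mul(Rational(1, 2), Rational(-1, 5))), -13), -14))) = Add(34089, Mul(-1, Mul(Mul(Add(I, Pow(7, Rational(1, 2)), Rational(-1, 10)), -13), -14))) = Add(34089, Mul(-1, Mul(Mul(Add(Rational(-1, 10), I, Pow(7, Rational(1, 2))), -13), -14))) = Add(34089, Mul(-1, Mul(Add(Rational(13, 10), Mul(-13, I), Mul(-13, Pow(7, Rational(1, 2)))), -14))) = Add(34089, Mul(-1, Add(Rational(-91, 5), Mul(182, I), Mul(182, Pow(7, Rational(1, 2)))))) = Add(34089, Add(Rational(91, 5), Mul(-182, I), Mul(-182, Pow(7, Rational(1, 2))))) = Add(Rational(170536, 5), Mul(-182, I), Mul(-182, Pow(7, Rational(1, 2))))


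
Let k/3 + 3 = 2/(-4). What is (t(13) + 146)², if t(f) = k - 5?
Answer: 68121/4 ≈ 17030.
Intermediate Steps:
k = -21/2 (k = -9 + 3*(2/(-4)) = -9 + 3*(2*(-¼)) = -9 + 3*(-½) = -9 - 3/2 = -21/2 ≈ -10.500)
t(f) = -31/2 (t(f) = -21/2 - 5 = -31/2)
(t(13) + 146)² = (-31/2 + 146)² = (261/2)² = 68121/4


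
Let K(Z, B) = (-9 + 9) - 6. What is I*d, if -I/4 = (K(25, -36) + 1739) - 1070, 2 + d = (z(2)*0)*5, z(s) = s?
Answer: 5304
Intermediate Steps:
K(Z, B) = -6 (K(Z, B) = 0 - 6 = -6)
d = -2 (d = -2 + (2*0)*5 = -2 + 0*5 = -2 + 0 = -2)
I = -2652 (I = -4*((-6 + 1739) - 1070) = -4*(1733 - 1070) = -4*663 = -2652)
I*d = -2652*(-2) = 5304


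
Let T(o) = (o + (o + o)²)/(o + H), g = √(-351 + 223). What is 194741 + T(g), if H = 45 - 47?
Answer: 3*(64999*I + 259656*√2)/(I + 4*√2) ≈ 1.9475e+5 + 43.712*I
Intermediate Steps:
g = 8*I*√2 (g = √(-128) = 8*I*√2 ≈ 11.314*I)
H = -2
T(o) = (o + 4*o²)/(-2 + o) (T(o) = (o + (o + o)²)/(o - 2) = (o + (2*o)²)/(-2 + o) = (o + 4*o²)/(-2 + o))
194741 + T(g) = 194741 + (8*I*√2)*(1 + 4*(8*I*√2))/(-2 + 8*I*√2) = 194741 + (8*I*√2)*(1 + 32*I*√2)/(-2 + 8*I*√2) = 194741 + 8*I*√2*(1 + 32*I*√2)/(-2 + 8*I*√2)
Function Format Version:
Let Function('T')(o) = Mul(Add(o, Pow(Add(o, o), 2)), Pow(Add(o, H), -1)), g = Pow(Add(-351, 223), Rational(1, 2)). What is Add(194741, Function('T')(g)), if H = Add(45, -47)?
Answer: Mul(3, Pow(Add(I, Mul(4, Pow(2, Rational(1, 2)))), -1), Add(Mul(64999, I), Mul(259656, Pow(2, Rational(1, 2))))) ≈ Add(1.9475e+5, Mul(43.712, I))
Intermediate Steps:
g = Mul(8, I, Pow(2, Rational(1, 2))) (g = Pow(-128, Rational(1, 2)) = Mul(8, I, Pow(2, Rational(1, 2))) ≈ Mul(11.314, I))
H = -2
Function('T')(o) = Mul(Pow(Add(-2, o), -1), Add(o, Mul(4, Pow(o, 2)))) (Function('T')(o) = Mul(Add(o, Pow(Add(o, o), 2)), Pow(Add(o, -2), -1)) = Mul(Add(o, Pow(Mul(2, o), 2)), Pow(Add(-2, o), -1)) = Mul(Add(o, Mul(4, Pow(o, 2))), Pow(Add(-2, o), -1)) = Mul(Pow(Add(-2, o), -1), Add(o, Mul(4, Pow(o, 2)))))
Add(194741, Function('T')(g)) = Add(194741, Mul(Mul(8, I, Pow(2, Rational(1, 2))), Pow(Add(-2, Mul(8, I, Pow(2, Rational(1, 2)))), -1), Add(1, Mul(4, Mul(8, I, Pow(2, Rational(1, 2))))))) = Add(194741, Mul(Mul(8, I, Pow(2, Rational(1, 2))), Pow(Add(-2, Mul(8, I, Pow(2, Rational(1, 2)))), -1), Add(1, Mul(32, I, Pow(2, Rational(1, 2)))))) = Add(194741, Mul(8, I, Pow(2, Rational(1, 2)), Pow(Add(-2, Mul(8, I, Pow(2, Rational(1, 2)))), -1), Add(1, Mul(32, I, Pow(2, Rational(1, 2))))))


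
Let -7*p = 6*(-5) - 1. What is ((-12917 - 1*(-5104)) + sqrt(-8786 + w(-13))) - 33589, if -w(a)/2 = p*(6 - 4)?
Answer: -41402 + I*sqrt(431382)/7 ≈ -41402.0 + 93.828*I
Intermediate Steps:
p = 31/7 (p = -(6*(-5) - 1)/7 = -(-30 - 1)/7 = -1/7*(-31) = 31/7 ≈ 4.4286)
w(a) = -124/7 (w(a) = -62*(6 - 4)/7 = -62*2/7 = -2*62/7 = -124/7)
((-12917 - 1*(-5104)) + sqrt(-8786 + w(-13))) - 33589 = ((-12917 - 1*(-5104)) + sqrt(-8786 - 124/7)) - 33589 = ((-12917 + 5104) + sqrt(-61626/7)) - 33589 = (-7813 + I*sqrt(431382)/7) - 33589 = -41402 + I*sqrt(431382)/7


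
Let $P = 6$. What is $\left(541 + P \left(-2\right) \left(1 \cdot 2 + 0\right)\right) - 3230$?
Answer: $-2713$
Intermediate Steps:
$\left(541 + P \left(-2\right) \left(1 \cdot 2 + 0\right)\right) - 3230 = \left(541 + 6 \left(-2\right) \left(1 \cdot 2 + 0\right)\right) - 3230 = \left(541 - 12 \left(2 + 0\right)\right) - 3230 = \left(541 - 24\right) - 3230 = 517 - 3230 = -2713$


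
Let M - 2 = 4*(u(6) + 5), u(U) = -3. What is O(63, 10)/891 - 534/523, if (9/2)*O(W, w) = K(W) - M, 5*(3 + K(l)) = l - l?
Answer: -4295744/4193937 ≈ -1.0243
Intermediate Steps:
K(l) = -3 (K(l) = -3 + (l - l)/5 = -3 + (1/5)*0 = -3 + 0 = -3)
M = 10 (M = 2 + 4*(-3 + 5) = 2 + 4*2 = 2 + 8 = 10)
O(W, w) = -26/9 (O(W, w) = 2*(-3 - 1*10)/9 = 2*(-3 - 10)/9 = (2/9)*(-13) = -26/9)
O(63, 10)/891 - 534/523 = -26/9/891 - 534/523 = -26/9*1/891 - 534*1/523 = -26/8019 - 534/523 = -4295744/4193937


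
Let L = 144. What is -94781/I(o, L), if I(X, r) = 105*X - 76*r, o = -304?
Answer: 94781/42864 ≈ 2.2112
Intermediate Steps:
I(X, r) = -76*r + 105*X
-94781/I(o, L) = -94781/(-76*144 + 105*(-304)) = -94781/(-10944 - 31920) = -94781/(-42864) = -94781*(-1/42864) = 94781/42864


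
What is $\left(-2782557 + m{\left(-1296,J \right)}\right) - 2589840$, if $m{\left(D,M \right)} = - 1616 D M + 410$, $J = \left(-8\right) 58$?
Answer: $-977143891$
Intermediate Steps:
$J = -464$
$m{\left(D,M \right)} = 410 - 1616 D M$ ($m{\left(D,M \right)} = - 1616 D M + 410 = 410 - 1616 D M$)
$\left(-2782557 + m{\left(-1296,J \right)}\right) - 2589840 = \left(-2782557 + \left(410 - \left(-2094336\right) \left(-464\right)\right)\right) - 2589840 = \left(-2782557 + \left(410 - 971771904\right)\right) - 2589840 = \left(-2782557 - 971771494\right) - 2589840 = -974554051 - 2589840 = -977143891$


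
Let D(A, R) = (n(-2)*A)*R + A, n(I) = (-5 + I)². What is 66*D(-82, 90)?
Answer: -23872332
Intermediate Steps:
D(A, R) = A + 49*A*R (D(A, R) = ((-5 - 2)²*A)*R + A = ((-7)²*A)*R + A = (49*A)*R + A = 49*A*R + A = A + 49*A*R)
66*D(-82, 90) = 66*(-82*(1 + 49*90)) = 66*(-82*(1 + 4410)) = 66*(-82*4411) = 66*(-361702) = -23872332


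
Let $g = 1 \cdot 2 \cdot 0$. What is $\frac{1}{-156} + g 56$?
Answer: $- \frac{1}{156} \approx -0.0064103$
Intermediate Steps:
$g = 0$ ($g = 1 \cdot 0 = 0$)
$\frac{1}{-156} + g 56 = \frac{1}{-156} + 0 \cdot 56 = - \frac{1}{156} + 0 = - \frac{1}{156}$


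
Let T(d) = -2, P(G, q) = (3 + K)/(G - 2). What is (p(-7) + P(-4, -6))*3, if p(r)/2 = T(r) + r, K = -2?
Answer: -109/2 ≈ -54.500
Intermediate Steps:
P(G, q) = 1/(-2 + G) (P(G, q) = (3 - 2)/(G - 2) = 1/(-2 + G))
p(r) = -4 + 2*r (p(r) = 2*(-2 + r) = -4 + 2*r)
(p(-7) + P(-4, -6))*3 = ((-4 + 2*(-7)) + 1/(-2 - 4))*3 = ((-4 - 14) + 1/(-6))*3 = (-18 - 1/6)*3 = -109/6*3 = -109/2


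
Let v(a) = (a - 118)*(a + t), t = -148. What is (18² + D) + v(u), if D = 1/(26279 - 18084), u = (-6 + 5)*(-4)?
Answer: 137184301/8195 ≈ 16740.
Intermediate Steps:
u = 4 (u = -1*(-4) = 4)
D = 1/8195 ≈ 0.00012203
v(a) = (-148 + a)*(-118 + a) (v(a) = (a - 118)*(a - 148) = (-118 + a)*(-148 + a) = (-148 + a)*(-118 + a))
(18² + D) + v(u) = (18² + 1/8195) + (17464 + 4² - 266*4) = (324 + 1/8195) + (17464 + 16 - 1064) = 2655181/8195 + 16416 = 137184301/8195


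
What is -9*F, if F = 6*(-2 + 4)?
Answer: -108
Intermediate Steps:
F = 12 (F = 6*2 = 12)
-9*F = -9*12 = -108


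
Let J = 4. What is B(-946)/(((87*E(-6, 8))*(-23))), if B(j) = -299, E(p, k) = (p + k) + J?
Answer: 13/522 ≈ 0.024904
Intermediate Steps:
E(p, k) = 4 + k + p (E(p, k) = (p + k) + 4 = (k + p) + 4 = 4 + k + p)
B(-946)/(((87*E(-6, 8))*(-23))) = -299*(-1/(2001*(4 + 8 - 6))) = -299/((87*6)*(-23)) = -299/(522*(-23)) = -299/(-12006) = -299*(-1/12006) = 13/522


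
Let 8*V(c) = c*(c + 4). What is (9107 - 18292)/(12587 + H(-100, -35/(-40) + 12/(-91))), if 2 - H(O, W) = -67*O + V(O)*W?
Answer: -835835/454749 ≈ -1.8380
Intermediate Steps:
V(c) = c*(4 + c)/8 (V(c) = (c*(c + 4))/8 = (c*(4 + c))/8 = c*(4 + c)/8)
H(O, W) = 2 + 67*O - O*W*(4 + O)/8 (H(O, W) = 2 - (-67*O + (O*(4 + O)/8)*W) = 2 - (-67*O + O*W*(4 + O)/8) = 2 + (67*O - O*W*(4 + O)/8) = 2 + 67*O - O*W*(4 + O)/8)
(9107 - 18292)/(12587 + H(-100, -35/(-40) + 12/(-91))) = (9107 - 18292)/(12587 + (2 + 67*(-100) - ⅛*(-100)*(-35/(-40) + 12/(-91))*(4 - 100))) = -9185/(12587 + (2 - 6700 - ⅛*(-100)*(-35*(-1/40) + 12*(-1/91))*(-96))) = -9185/(12587 + (2 - 6700 - ⅛*(-100)*(7/8 - 12/91)*(-96))) = -9185/(12587 + (2 - 6700 - ⅛*(-100)*541/728*(-96))) = -9185/(12587 + (2 - 6700 - 81150/91)) = -9185/(12587 - 690668/91) = -9185/454749/91 = -9185*91/454749 = -835835/454749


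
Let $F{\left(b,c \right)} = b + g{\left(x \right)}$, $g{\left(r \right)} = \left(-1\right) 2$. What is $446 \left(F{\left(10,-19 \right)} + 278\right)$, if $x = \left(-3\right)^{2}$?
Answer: $127556$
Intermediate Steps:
$x = 9$
$g{\left(r \right)} = -2$
$F{\left(b,c \right)} = -2 + b$ ($F{\left(b,c \right)} = b - 2 = -2 + b$)
$446 \left(F{\left(10,-19 \right)} + 278\right) = 446 \left(\left(-2 + 10\right) + 278\right) = 446 \left(8 + 278\right) = 446 \cdot 286 = 127556$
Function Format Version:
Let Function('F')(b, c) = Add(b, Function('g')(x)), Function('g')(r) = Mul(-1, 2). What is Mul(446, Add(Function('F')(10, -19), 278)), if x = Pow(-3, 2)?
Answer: 127556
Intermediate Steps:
x = 9
Function('g')(r) = -2
Function('F')(b, c) = Add(-2, b) (Function('F')(b, c) = Add(b, -2) = Add(-2, b))
Mul(446, Add(Function('F')(10, -19), 278)) = Mul(446, Add(Add(-2, 10), 278)) = Mul(446, Add(8, 278)) = Mul(446, 286) = 127556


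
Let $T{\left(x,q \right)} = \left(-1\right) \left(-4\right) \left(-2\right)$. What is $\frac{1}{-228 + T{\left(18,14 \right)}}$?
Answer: $- \frac{1}{236} \approx -0.0042373$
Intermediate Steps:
$T{\left(x,q \right)} = -8$ ($T{\left(x,q \right)} = 4 \left(-2\right) = -8$)
$\frac{1}{-228 + T{\left(18,14 \right)}} = \frac{1}{-228 - 8} = \frac{1}{-236} = - \frac{1}{236}$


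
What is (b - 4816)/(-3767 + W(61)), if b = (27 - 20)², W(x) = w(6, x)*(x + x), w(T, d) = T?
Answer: 4767/3035 ≈ 1.5707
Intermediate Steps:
W(x) = 12*x (W(x) = 6*(x + x) = 6*(2*x) = 12*x)
b = 49 (b = 7² = 49)
(b - 4816)/(-3767 + W(61)) = (49 - 4816)/(-3767 + 12*61) = -4767/(-3767 + 732) = -4767/(-3035) = -4767*(-1/3035) = 4767/3035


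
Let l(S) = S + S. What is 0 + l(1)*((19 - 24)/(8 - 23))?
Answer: ⅔ ≈ 0.66667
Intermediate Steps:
l(S) = 2*S
0 + l(1)*((19 - 24)/(8 - 23)) = 0 + (2*1)*((19 - 24)/(8 - 23)) = 0 + 2*(-5/(-15)) = 0 + 2*(-5*(-1/15)) = 0 + 2*(⅓) = 0 + ⅔ = ⅔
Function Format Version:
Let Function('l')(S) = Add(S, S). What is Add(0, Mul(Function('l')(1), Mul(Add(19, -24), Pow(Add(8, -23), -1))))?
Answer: Rational(2, 3) ≈ 0.66667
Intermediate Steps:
Function('l')(S) = Mul(2, S)
Add(0, Mul(Function('l')(1), Mul(Add(19, -24), Pow(Add(8, -23), -1)))) = Add(0, Mul(Mul(2, 1), Mul(Add(19, -24), Pow(Add(8, -23), -1)))) = Add(0, Mul(2, Mul(-5, Pow(-15, -1)))) = Add(0, Mul(2, Mul(-5, Rational(-1, 15)))) = Add(0, Mul(2, Rational(1, 3))) = Add(0, Rational(2, 3)) = Rational(2, 3)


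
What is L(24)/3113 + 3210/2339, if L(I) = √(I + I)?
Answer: 3210/2339 + 4*√3/3113 ≈ 1.3746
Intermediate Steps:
L(I) = √2*√I (L(I) = √(2*I) = √2*√I)
L(24)/3113 + 3210/2339 = (√2*√24)/3113 + 3210/2339 = (√2*(2*√6))*(1/3113) + 3210*(1/2339) = (4*√3)*(1/3113) + 3210/2339 = 4*√3/3113 + 3210/2339 = 3210/2339 + 4*√3/3113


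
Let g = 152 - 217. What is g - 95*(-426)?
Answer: 40405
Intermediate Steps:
g = -65
g - 95*(-426) = -65 - 95*(-426) = -65 + 40470 = 40405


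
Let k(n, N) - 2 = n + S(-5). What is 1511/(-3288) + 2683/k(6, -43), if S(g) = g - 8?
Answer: -8829259/16440 ≈ -537.06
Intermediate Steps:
S(g) = -8 + g
k(n, N) = -11 + n (k(n, N) = 2 + (n + (-8 - 5)) = 2 + (n - 13) = 2 + (-13 + n) = -11 + n)
1511/(-3288) + 2683/k(6, -43) = 1511/(-3288) + 2683/(-11 + 6) = 1511*(-1/3288) + 2683/(-5) = -1511/3288 + 2683*(-⅕) = -1511/3288 - 2683/5 = -8829259/16440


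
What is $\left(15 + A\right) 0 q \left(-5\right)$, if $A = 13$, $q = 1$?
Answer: $0$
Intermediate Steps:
$\left(15 + A\right) 0 q \left(-5\right) = \left(15 + 13\right) 0 \cdot 1 \left(-5\right) = 28 \cdot 0 \left(-5\right) = 28 \cdot 0 = 0$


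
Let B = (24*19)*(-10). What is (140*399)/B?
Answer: -49/4 ≈ -12.250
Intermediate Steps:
B = -4560 (B = 456*(-10) = -4560)
(140*399)/B = (140*399)/(-4560) = 55860*(-1/4560) = -49/4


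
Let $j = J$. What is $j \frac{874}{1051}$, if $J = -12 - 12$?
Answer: $- \frac{20976}{1051} \approx -19.958$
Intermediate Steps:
$J = -24$ ($J = -12 - 12 = -24$)
$j = -24$
$j \frac{874}{1051} = - 24 \cdot \frac{874}{1051} = - 24 \cdot 874 \cdot \frac{1}{1051} = \left(-24\right) \frac{874}{1051} = - \frac{20976}{1051}$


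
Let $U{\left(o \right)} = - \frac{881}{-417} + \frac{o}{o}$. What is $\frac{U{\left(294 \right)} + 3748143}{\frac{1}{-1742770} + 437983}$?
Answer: $\frac{2723909302553330}{318297614923053} \approx 8.5577$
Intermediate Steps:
$U{\left(o \right)} = \frac{1298}{417}$ ($U{\left(o \right)} = \left(-881\right) \left(- \frac{1}{417}\right) + 1 = \frac{881}{417} + 1 = \frac{1298}{417}$)
$\frac{U{\left(294 \right)} + 3748143}{\frac{1}{-1742770} + 437983} = \frac{\frac{1298}{417} + 3748143}{\frac{1}{-1742770} + 437983} = \frac{1562976929}{417 \left(- \frac{1}{1742770} + 437983\right)} = \frac{1562976929}{417 \cdot \frac{763303632909}{1742770}} = \frac{1562976929}{417} \cdot \frac{1742770}{763303632909} = \frac{2723909302553330}{318297614923053}$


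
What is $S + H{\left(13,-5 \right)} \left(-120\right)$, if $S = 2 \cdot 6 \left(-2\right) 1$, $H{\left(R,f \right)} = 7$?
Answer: $-864$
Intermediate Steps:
$S = -24$ ($S = 12 \left(-2\right) 1 = \left(-24\right) 1 = -24$)
$S + H{\left(13,-5 \right)} \left(-120\right) = -24 + 7 \left(-120\right) = -24 - 840 = -864$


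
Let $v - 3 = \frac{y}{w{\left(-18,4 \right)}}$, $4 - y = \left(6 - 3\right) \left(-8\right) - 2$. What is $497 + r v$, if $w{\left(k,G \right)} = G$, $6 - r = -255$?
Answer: $\frac{6475}{2} \approx 3237.5$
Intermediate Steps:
$r = 261$ ($r = 6 - -255 = 6 + 255 = 261$)
$y = 30$ ($y = 4 - \left(\left(6 - 3\right) \left(-8\right) - 2\right) = 4 - \left(3 \left(-8\right) - 2\right) = 4 - \left(-24 - 2\right) = 4 - -26 = 4 + 26 = 30$)
$v = \frac{21}{2}$ ($v = 3 + \frac{30}{4} = 3 + 30 \cdot \frac{1}{4} = 3 + \frac{15}{2} = \frac{21}{2} \approx 10.5$)
$497 + r v = 497 + 261 \cdot \frac{21}{2} = 497 + \frac{5481}{2} = \frac{6475}{2}$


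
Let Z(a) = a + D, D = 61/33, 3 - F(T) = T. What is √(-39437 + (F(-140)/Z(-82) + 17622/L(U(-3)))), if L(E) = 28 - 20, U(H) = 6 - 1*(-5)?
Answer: I*√1969786205/230 ≈ 192.97*I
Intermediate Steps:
U(H) = 11 (U(H) = 6 + 5 = 11)
F(T) = 3 - T
L(E) = 8
D = 61/33 (D = 61*(1/33) = 61/33 ≈ 1.8485)
Z(a) = 61/33 + a (Z(a) = a + 61/33 = 61/33 + a)
√(-39437 + (F(-140)/Z(-82) + 17622/L(U(-3)))) = √(-39437 + ((3 - 1*(-140))/(61/33 - 82) + 17622/8)) = √(-39437 + ((3 + 140)/(-2645/33) + 17622*(⅛))) = √(-39437 + (143*(-33/2645) + 8811/4)) = √(-39437 + (-4719/2645 + 8811/4)) = √(-39437 + 23286219/10580) = √(-393957241/10580) = I*√1969786205/230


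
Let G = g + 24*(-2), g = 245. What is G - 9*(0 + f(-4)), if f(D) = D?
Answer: 233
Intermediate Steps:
G = 197 (G = 245 + 24*(-2) = 245 - 48 = 197)
G - 9*(0 + f(-4)) = 197 - 9*(0 - 4) = 197 - 9*(-4) = 197 - 1*(-36) = 197 + 36 = 233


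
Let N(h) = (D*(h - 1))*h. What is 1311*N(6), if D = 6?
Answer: 235980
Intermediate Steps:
N(h) = h*(-6 + 6*h) (N(h) = (6*(h - 1))*h = (6*(-1 + h))*h = (-6 + 6*h)*h = h*(-6 + 6*h))
1311*N(6) = 1311*(6*6*(-1 + 6)) = 1311*(6*6*5) = 1311*180 = 235980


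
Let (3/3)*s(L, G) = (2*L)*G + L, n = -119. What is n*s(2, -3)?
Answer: 1190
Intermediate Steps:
s(L, G) = L + 2*G*L (s(L, G) = (2*L)*G + L = 2*G*L + L = L + 2*G*L)
n*s(2, -3) = -238*(1 + 2*(-3)) = -238*(1 - 6) = -238*(-5) = -119*(-10) = 1190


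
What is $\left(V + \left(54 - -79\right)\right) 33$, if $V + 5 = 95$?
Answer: $7359$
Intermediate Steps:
$V = 90$ ($V = -5 + 95 = 90$)
$\left(V + \left(54 - -79\right)\right) 33 = \left(90 + \left(54 - -79\right)\right) 33 = \left(90 + \left(54 + 79\right)\right) 33 = \left(90 + 133\right) 33 = 223 \cdot 33 = 7359$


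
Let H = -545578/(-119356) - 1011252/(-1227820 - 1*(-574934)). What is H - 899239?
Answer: -17518374198657651/19481465354 ≈ -8.9923e+5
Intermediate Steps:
H = 119224807955/19481465354 (H = -545578*(-1/119356) - 1011252/(-1227820 + 574934) = 272789/59678 - 1011252/(-652886) = 272789/59678 - 1011252*(-1/652886) = 272789/59678 + 505626/326443 = 119224807955/19481465354 ≈ 6.1199)
H - 899239 = 119224807955/19481465354 - 899239 = -17518374198657651/19481465354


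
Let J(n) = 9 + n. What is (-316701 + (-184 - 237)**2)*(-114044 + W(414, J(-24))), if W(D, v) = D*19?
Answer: 14807583880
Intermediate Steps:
W(D, v) = 19*D
(-316701 + (-184 - 237)**2)*(-114044 + W(414, J(-24))) = (-316701 + (-184 - 237)**2)*(-114044 + 19*414) = (-316701 + (-421)**2)*(-114044 + 7866) = (-316701 + 177241)*(-106178) = -139460*(-106178) = 14807583880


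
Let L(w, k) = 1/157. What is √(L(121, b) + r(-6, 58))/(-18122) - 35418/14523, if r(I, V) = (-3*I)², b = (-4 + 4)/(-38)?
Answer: -11806/4841 - √47257/218858 ≈ -2.4397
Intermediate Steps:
b = 0 (b = -1/38*0 = 0)
L(w, k) = 1/157
r(I, V) = 9*I²
√(L(121, b) + r(-6, 58))/(-18122) - 35418/14523 = √(1/157 + 9*(-6)²)/(-18122) - 35418/14523 = √(1/157 + 9*36)*(-1/18122) - 35418*1/14523 = √(1/157 + 324)*(-1/18122) - 11806/4841 = √(50869/157)*(-1/18122) - 11806/4841 = (13*√47257/157)*(-1/18122) - 11806/4841 = -√47257/218858 - 11806/4841 = -11806/4841 - √47257/218858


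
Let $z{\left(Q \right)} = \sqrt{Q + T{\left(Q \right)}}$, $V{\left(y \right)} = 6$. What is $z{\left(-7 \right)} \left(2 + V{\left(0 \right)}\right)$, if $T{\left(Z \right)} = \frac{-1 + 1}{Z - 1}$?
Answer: $8 i \sqrt{7} \approx 21.166 i$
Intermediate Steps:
$T{\left(Z \right)} = 0$ ($T{\left(Z \right)} = \frac{0}{-1 + Z} = 0$)
$z{\left(Q \right)} = \sqrt{Q}$ ($z{\left(Q \right)} = \sqrt{Q + 0} = \sqrt{Q}$)
$z{\left(-7 \right)} \left(2 + V{\left(0 \right)}\right) = \sqrt{-7} \left(2 + 6\right) = i \sqrt{7} \cdot 8 = 8 i \sqrt{7}$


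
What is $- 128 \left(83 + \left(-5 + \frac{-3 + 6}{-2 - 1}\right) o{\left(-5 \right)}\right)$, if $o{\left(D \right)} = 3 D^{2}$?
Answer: $46976$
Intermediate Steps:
$- 128 \left(83 + \left(-5 + \frac{-3 + 6}{-2 - 1}\right) o{\left(-5 \right)}\right) = - 128 \left(83 + \left(-5 + \frac{-3 + 6}{-2 - 1}\right) 3 \left(-5\right)^{2}\right) = - 128 \left(83 + \left(-5 + \frac{3}{-3}\right) 3 \cdot 25\right) = - 128 \left(83 + \left(-5 + 3 \left(- \frac{1}{3}\right)\right) 75\right) = - 128 \left(83 + \left(-5 - 1\right) 75\right) = - 128 \left(83 - 450\right) = \left(-128\right) \left(-367\right) = 46976$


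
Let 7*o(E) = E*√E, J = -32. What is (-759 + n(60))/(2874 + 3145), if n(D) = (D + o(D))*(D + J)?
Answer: 921/6019 + 480*√15/6019 ≈ 0.46188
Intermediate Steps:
o(E) = E^(3/2)/7 (o(E) = (E*√E)/7 = E^(3/2)/7)
n(D) = (-32 + D)*(D + D^(3/2)/7) (n(D) = (D + D^(3/2)/7)*(D - 32) = (D + D^(3/2)/7)*(-32 + D) = (-32 + D)*(D + D^(3/2)/7))
(-759 + n(60))/(2874 + 3145) = (-759 + (60² - 32*60 - 3840*√15/7 + 60^(5/2)/7))/(2874 + 3145) = (-759 + (3600 - 1920 - 3840*√15/7 + (7200*√15)/7))/6019 = (-759 + (3600 - 1920 - 3840*√15/7 + 7200*√15/7))*(1/6019) = (-759 + (1680 + 480*√15))*(1/6019) = (921 + 480*√15)*(1/6019) = 921/6019 + 480*√15/6019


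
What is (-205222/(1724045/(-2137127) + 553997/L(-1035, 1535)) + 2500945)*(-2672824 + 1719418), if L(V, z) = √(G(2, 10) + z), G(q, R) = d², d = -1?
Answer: -3342392962943753126530736268420014190/1401765886476351140660761 + 7921179490140783957072563758656*√6/1401765886476351140660761 ≈ -2.3844e+12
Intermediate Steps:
G(q, R) = 1 (G(q, R) = (-1)² = 1)
L(V, z) = √(1 + z)
(-205222/(1724045/(-2137127) + 553997/L(-1035, 1535)) + 2500945)*(-2672824 + 1719418) = (-205222/(1724045/(-2137127) + 553997/(√(1 + 1535))) + 2500945)*(-2672824 + 1719418) = (-205222/(1724045*(-1/2137127) + 553997/(√1536)) + 2500945)*(-953406) = (-205222/(-1724045/2137127 + 553997/((16*√6))) + 2500945)*(-953406) = (-205222/(-1724045/2137127 + 553997*(√6/96)) + 2500945)*(-953406) = (-205222/(-1724045/2137127 + 553997*√6/96) + 2500945)*(-953406) = (2500945 - 205222/(-1724045/2137127 + 553997*√6/96))*(-953406) = -2384415968670 + 195659886132/(-1724045/2137127 + 553997*√6/96)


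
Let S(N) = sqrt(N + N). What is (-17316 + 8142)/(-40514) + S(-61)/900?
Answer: 4587/20257 + I*sqrt(122)/900 ≈ 0.22644 + 0.012273*I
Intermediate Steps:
S(N) = sqrt(2)*sqrt(N) (S(N) = sqrt(2*N) = sqrt(2)*sqrt(N))
(-17316 + 8142)/(-40514) + S(-61)/900 = (-17316 + 8142)/(-40514) + (sqrt(2)*sqrt(-61))/900 = -9174*(-1/40514) + (sqrt(2)*(I*sqrt(61)))*(1/900) = 4587/20257 + (I*sqrt(122))*(1/900) = 4587/20257 + I*sqrt(122)/900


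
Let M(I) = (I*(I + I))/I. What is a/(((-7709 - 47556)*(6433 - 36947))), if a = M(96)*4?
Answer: 384/843178105 ≈ 4.5542e-7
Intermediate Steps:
M(I) = 2*I (M(I) = (I*(2*I))/I = (2*I²)/I = 2*I)
a = 768 (a = (2*96)*4 = 192*4 = 768)
a/(((-7709 - 47556)*(6433 - 36947))) = 768/(((-7709 - 47556)*(6433 - 36947))) = 768/((-55265*(-30514))) = 768/1686356210 = 768*(1/1686356210) = 384/843178105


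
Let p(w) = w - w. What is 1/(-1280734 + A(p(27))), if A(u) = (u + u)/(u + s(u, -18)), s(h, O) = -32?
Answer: -1/1280734 ≈ -7.8080e-7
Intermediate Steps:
p(w) = 0
A(u) = 2*u/(-32 + u) (A(u) = (u + u)/(u - 32) = (2*u)/(-32 + u) = 2*u/(-32 + u))
1/(-1280734 + A(p(27))) = 1/(-1280734 + 2*0/(-32 + 0)) = 1/(-1280734 + 2*0/(-32)) = 1/(-1280734 + 2*0*(-1/32)) = 1/(-1280734 + 0) = 1/(-1280734) = -1/1280734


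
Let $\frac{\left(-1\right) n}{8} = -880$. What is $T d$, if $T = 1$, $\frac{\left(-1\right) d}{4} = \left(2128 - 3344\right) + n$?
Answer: $-23296$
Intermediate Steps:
$n = 7040$ ($n = \left(-8\right) \left(-880\right) = 7040$)
$d = -23296$ ($d = - 4 \left(\left(2128 - 3344\right) + 7040\right) = - 4 \left(-1216 + 7040\right) = \left(-4\right) 5824 = -23296$)
$T d = 1 \left(-23296\right) = -23296$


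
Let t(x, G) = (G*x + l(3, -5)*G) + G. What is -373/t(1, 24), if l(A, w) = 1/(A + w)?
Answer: -373/36 ≈ -10.361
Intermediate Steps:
t(x, G) = G/2 + G*x (t(x, G) = (G*x + G/(3 - 5)) + G = (G*x + G/(-2)) + G = (G*x - G/2) + G = (-G/2 + G*x) + G = G/2 + G*x)
-373/t(1, 24) = -373*1/(24*(½ + 1)) = -373/(24*(3/2)) = -373/36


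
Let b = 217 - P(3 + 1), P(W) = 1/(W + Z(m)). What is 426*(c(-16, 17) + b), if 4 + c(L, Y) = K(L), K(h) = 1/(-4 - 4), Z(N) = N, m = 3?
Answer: 2537469/28 ≈ 90624.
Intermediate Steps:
P(W) = 1/(3 + W) (P(W) = 1/(W + 3) = 1/(3 + W))
K(h) = -⅛ (K(h) = 1/(-8) = -⅛)
b = 1518/7 (b = 217 - 1/(3 + (3 + 1)) = 217 - 1/(3 + 4) = 217 - 1/7 = 217 - 1*⅐ = 217 - ⅐ = 1518/7 ≈ 216.86)
c(L, Y) = -33/8 (c(L, Y) = -4 - ⅛ = -33/8)
426*(c(-16, 17) + b) = 426*(-33/8 + 1518/7) = 426*(11913/56) = 2537469/28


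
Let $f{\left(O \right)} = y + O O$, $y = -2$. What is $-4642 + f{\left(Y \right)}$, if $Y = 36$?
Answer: $-3348$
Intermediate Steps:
$f{\left(O \right)} = -2 + O^{2}$ ($f{\left(O \right)} = -2 + O O = -2 + O^{2}$)
$-4642 + f{\left(Y \right)} = -4642 - \left(2 - 36^{2}\right) = -4642 + \left(-2 + 1296\right) = -4642 + 1294 = -3348$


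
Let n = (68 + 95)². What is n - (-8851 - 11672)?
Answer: 47092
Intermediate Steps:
n = 26569 (n = 163² = 26569)
n - (-8851 - 11672) = 26569 - (-8851 - 11672) = 26569 - 1*(-20523) = 26569 + 20523 = 47092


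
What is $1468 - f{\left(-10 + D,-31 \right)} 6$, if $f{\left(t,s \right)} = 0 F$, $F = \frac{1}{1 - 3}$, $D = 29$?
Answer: $1468$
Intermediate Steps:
$F = - \frac{1}{2}$ ($F = \frac{1}{-2} = - \frac{1}{2} \approx -0.5$)
$f{\left(t,s \right)} = 0$ ($f{\left(t,s \right)} = 0 \left(- \frac{1}{2}\right) = 0$)
$1468 - f{\left(-10 + D,-31 \right)} 6 = 1468 - 0 \cdot 6 = 1468 - 0 = 1468 + 0 = 1468$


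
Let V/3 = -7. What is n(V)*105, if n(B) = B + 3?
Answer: -1890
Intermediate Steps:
V = -21 (V = 3*(-7) = -21)
n(B) = 3 + B
n(V)*105 = (3 - 21)*105 = -18*105 = -1890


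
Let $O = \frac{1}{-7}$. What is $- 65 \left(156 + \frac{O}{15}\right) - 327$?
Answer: $- \frac{219794}{21} \approx -10466.0$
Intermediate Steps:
$O = - \frac{1}{7} \approx -0.14286$
$- 65 \left(156 + \frac{O}{15}\right) - 327 = - 65 \left(156 + \frac{1}{15} \left(- \frac{1}{7}\right)\right) - 327 = - 65 \left(156 - \frac{1}{105}\right) - 327 = \left(-65\right) \frac{16379}{105} - 327 = - \frac{212927}{21} - 327 = - \frac{219794}{21}$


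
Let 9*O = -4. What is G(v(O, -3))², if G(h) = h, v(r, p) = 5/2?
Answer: 25/4 ≈ 6.2500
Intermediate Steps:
O = -4/9 (O = (⅑)*(-4) = -4/9 ≈ -0.44444)
v(r, p) = 5/2 (v(r, p) = 5*(½) = 5/2)
G(v(O, -3))² = (5/2)² = 25/4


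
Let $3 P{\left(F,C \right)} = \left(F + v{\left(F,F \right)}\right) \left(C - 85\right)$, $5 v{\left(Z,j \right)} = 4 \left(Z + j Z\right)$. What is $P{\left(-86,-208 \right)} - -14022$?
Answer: $- \frac{1646200}{3} \approx -5.4873 \cdot 10^{5}$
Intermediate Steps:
$v{\left(Z,j \right)} = \frac{4 Z}{5} + \frac{4 Z j}{5}$ ($v{\left(Z,j \right)} = \frac{4 \left(Z + j Z\right)}{5} = \frac{4 \left(Z + Z j\right)}{5} = \frac{4 Z + 4 Z j}{5} = \frac{4 Z}{5} + \frac{4 Z j}{5}$)
$P{\left(F,C \right)} = \frac{\left(-85 + C\right) \left(F + \frac{4 F \left(1 + F\right)}{5}\right)}{3}$ ($P{\left(F,C \right)} = \frac{\left(F + \frac{4 F \left(1 + F\right)}{5}\right) \left(C - 85\right)}{3} = \frac{\left(F + \frac{4 F \left(1 + F\right)}{5}\right) \left(-85 + C\right)}{3} = \frac{\left(-85 + C\right) \left(F + \frac{4 F \left(1 + F\right)}{5}\right)}{3}$)
$P{\left(-86,-208 \right)} - -14022 = \frac{1}{15} \left(-86\right) \left(-765 - -29240 + 9 \left(-208\right) + 4 \left(-208\right) \left(-86\right)\right) - -14022 = \frac{1}{15} \left(-86\right) \left(-765 + 29240 - 1872 + 71552\right) + 14022 = \frac{1}{15} \left(-86\right) 98155 + 14022 = - \frac{1688266}{3} + 14022 = - \frac{1646200}{3}$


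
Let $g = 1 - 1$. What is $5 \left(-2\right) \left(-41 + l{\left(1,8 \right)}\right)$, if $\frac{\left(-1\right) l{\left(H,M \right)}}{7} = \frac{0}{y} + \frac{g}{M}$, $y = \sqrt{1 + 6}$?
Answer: $410$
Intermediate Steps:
$g = 0$
$y = \sqrt{7} \approx 2.6458$
$l{\left(H,M \right)} = 0$ ($l{\left(H,M \right)} = - 7 \left(\frac{0}{\sqrt{7}} + \frac{0}{M}\right) = - 7 \left(0 \frac{\sqrt{7}}{7} + 0\right) = - 7 \left(0 + 0\right) = \left(-7\right) 0 = 0$)
$5 \left(-2\right) \left(-41 + l{\left(1,8 \right)}\right) = 5 \left(-2\right) \left(-41 + 0\right) = \left(-10\right) \left(-41\right) = 410$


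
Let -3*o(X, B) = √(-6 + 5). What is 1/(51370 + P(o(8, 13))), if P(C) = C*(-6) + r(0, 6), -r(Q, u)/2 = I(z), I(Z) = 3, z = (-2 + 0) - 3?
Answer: 12841/659565125 - I/1319130250 ≈ 1.9469e-5 - 7.5808e-10*I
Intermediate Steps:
z = -5 (z = -2 - 3 = -5)
o(X, B) = -I/3 (o(X, B) = -√(-6 + 5)/3 = -I/3)
r(Q, u) = -6 (r(Q, u) = -2*3 = -6)
P(C) = -6 - 6*C (P(C) = C*(-6) - 6 = -6*C - 6 = -6 - 6*C)
1/(51370 + P(o(8, 13))) = 1/(51370 + (-6 - (-2)*I)) = 1/(51370 + (-6 + 2*I)) = 1/(51364 + 2*I) = (51364 - 2*I)/2638260500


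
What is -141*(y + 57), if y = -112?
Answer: 7755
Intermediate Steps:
-141*(y + 57) = -141*(-112 + 57) = -141*(-55) = -1*(-7755) = 7755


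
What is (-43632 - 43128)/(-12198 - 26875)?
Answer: 86760/39073 ≈ 2.2205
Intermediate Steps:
(-43632 - 43128)/(-12198 - 26875) = -86760/(-39073) = -86760*(-1/39073) = 86760/39073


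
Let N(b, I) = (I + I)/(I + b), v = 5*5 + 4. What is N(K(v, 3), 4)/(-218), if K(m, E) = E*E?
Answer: -4/1417 ≈ -0.0028229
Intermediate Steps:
v = 29 (v = 25 + 4 = 29)
K(m, E) = E²
N(b, I) = 2*I/(I + b) (N(b, I) = (2*I)/(I + b) = 2*I/(I + b))
N(K(v, 3), 4)/(-218) = (2*4/(4 + 3²))/(-218) = (2*4/(4 + 9))*(-1/218) = (2*4/13)*(-1/218) = (2*4*(1/13))*(-1/218) = (8/13)*(-1/218) = -4/1417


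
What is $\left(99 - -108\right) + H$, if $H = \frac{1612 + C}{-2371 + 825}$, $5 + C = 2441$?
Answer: $\frac{157987}{773} \approx 204.38$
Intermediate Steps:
$C = 2436$ ($C = -5 + 2441 = 2436$)
$H = - \frac{2024}{773}$ ($H = \frac{1612 + 2436}{-2371 + 825} = \frac{4048}{-1546} = 4048 \left(- \frac{1}{1546}\right) = - \frac{2024}{773} \approx -2.6184$)
$\left(99 - -108\right) + H = \left(99 - -108\right) - \frac{2024}{773} = \left(99 + 108\right) - \frac{2024}{773} = 207 - \frac{2024}{773} = \frac{157987}{773}$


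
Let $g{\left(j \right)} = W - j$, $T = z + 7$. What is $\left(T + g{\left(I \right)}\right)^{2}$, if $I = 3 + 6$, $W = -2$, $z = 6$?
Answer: $4$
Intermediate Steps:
$T = 13$ ($T = 6 + 7 = 13$)
$I = 9$
$g{\left(j \right)} = -2 - j$
$\left(T + g{\left(I \right)}\right)^{2} = \left(13 - 11\right)^{2} = 2^{2} = 4$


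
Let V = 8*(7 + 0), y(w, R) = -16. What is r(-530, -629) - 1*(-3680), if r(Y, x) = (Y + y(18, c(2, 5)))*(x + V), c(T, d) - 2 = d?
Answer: 316538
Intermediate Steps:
c(T, d) = 2 + d
V = 56 (V = 8*7 = 56)
r(Y, x) = (-16 + Y)*(56 + x) (r(Y, x) = (Y - 16)*(x + 56) = (-16 + Y)*(56 + x))
r(-530, -629) - 1*(-3680) = (-896 - 16*(-629) + 56*(-530) - 530*(-629)) - 1*(-3680) = (-896 + 10064 - 29680 + 333370) + 3680 = 312858 + 3680 = 316538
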